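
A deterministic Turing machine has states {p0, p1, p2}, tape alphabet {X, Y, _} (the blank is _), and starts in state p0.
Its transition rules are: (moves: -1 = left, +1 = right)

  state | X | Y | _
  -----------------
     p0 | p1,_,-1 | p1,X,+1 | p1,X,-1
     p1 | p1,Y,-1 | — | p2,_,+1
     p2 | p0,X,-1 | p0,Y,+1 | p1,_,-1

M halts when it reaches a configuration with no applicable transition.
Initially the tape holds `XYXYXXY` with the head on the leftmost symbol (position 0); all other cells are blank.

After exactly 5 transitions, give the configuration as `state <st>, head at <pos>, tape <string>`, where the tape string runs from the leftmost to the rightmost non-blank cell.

p0 | _[X]YXYXXY   read X → write _, move -1, go to p1
p1 | [_]_YXYXXY   read _ → write _, move +1, go to p2
p2 | _[_]YXYXXY   read _ → write _, move -1, go to p1
p1 | [_]_YXYXXY   read _ → write _, move +1, go to p2
p2 | _[_]YXYXXY   read _ → write _, move -1, go to p1
p1 | [_]_YXYXXY
After 5 steps: state p1, head at -1, tape YXYXXY.

state p1, head at -1, tape YXYXXY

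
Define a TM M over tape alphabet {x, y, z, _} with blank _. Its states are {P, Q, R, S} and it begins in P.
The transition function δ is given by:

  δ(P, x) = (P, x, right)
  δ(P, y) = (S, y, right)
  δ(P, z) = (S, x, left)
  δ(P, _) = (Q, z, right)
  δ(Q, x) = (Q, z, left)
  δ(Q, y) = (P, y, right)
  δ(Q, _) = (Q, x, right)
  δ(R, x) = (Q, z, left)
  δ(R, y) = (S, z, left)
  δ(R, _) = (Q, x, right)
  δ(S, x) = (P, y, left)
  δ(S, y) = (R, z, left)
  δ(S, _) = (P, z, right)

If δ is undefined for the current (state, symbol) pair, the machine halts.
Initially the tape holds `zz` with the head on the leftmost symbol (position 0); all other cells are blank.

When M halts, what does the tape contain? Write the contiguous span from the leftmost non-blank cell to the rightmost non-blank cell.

zxyzz

P | ___[z]z   read z → write x, move left, go to S
S | __[_]xz   read _ → write z, move right, go to P
P | __z[x]z   read x → write x, move right, go to P
P | __zx[z]   read z → write x, move left, go to S
S | __z[x]x   read x → write y, move left, go to P
P | __[z]yx   read z → write x, move left, go to S
S | _[_]xyx   read _ → write z, move right, go to P
P | _z[x]yx   read x → write x, move right, go to P
P | _zx[y]x   read y → write y, move right, go to S
S | _zxy[x]   read x → write y, move left, go to P
P | _zx[y]y   read y → write y, move right, go to S
S | _zxy[y]   read y → write z, move left, go to R
R | _zx[y]z   read y → write z, move left, go to S
S | _z[x]zz   read x → write y, move left, go to P
P | _[z]yzz   read z → write x, move left, go to S
S | [_]xyzz   read _ → write z, move right, go to P
P | z[x]yzz   read x → write x, move right, go to P
P | zx[y]zz   read y → write y, move right, go to S
S | zxy[z]z
The non-blank tape span at halt is zxyzz.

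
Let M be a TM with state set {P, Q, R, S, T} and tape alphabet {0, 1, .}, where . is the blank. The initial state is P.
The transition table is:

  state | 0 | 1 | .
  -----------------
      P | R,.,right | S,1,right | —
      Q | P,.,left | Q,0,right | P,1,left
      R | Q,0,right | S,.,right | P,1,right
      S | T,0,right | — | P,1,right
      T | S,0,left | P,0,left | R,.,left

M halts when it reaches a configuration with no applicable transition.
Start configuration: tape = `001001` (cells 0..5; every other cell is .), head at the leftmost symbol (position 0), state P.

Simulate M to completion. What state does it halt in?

P | [0]01001..   read 0 → write ., move right, go to R
R | .[0]1001..   read 0 → write 0, move right, go to Q
Q | .0[1]001..   read 1 → write 0, move right, go to Q
Q | .00[0]01..   read 0 → write ., move left, go to P
P | .0[0].01..   read 0 → write ., move right, go to R
R | .0.[.]01..   read . → write 1, move right, go to P
P | .0.1[0]1..   read 0 → write ., move right, go to R
R | .0.1.[1]..   read 1 → write ., move right, go to S
S | .0.1..[.].   read . → write 1, move right, go to P
P | .0.1..1[.]
No transition is defined for (P, .); M halts in state P.

P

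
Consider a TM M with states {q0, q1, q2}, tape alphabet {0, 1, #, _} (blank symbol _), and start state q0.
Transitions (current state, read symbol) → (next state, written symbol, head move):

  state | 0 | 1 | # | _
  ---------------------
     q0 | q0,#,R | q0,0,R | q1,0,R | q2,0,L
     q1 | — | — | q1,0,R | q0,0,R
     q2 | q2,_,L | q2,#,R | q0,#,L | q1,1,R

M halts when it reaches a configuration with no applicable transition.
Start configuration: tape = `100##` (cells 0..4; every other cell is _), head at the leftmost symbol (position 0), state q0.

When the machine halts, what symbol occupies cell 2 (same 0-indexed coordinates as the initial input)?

state=q0 head=0 tape=_[1]00##__   (q0,1)→(q0,0,R)
state=q0 head=1 tape=_0[0]0##__   (q0,0)→(q0,#,R)
state=q0 head=2 tape=_0#[0]##__   (q0,0)→(q0,#,R)
state=q0 head=3 tape=_0##[#]#__   (q0,#)→(q1,0,R)
state=q1 head=4 tape=_0##0[#]__   (q1,#)→(q1,0,R)
state=q1 head=5 tape=_0##00[_]_   (q1,_)→(q0,0,R)
state=q0 head=6 tape=_0##000[_]   (q0,_)→(q2,0,L)
state=q2 head=5 tape=_0##00[0]0   (q2,0)→(q2,_,L)
state=q2 head=4 tape=_0##0[0]_0   (q2,0)→(q2,_,L)
state=q2 head=3 tape=_0##[0]__0   (q2,0)→(q2,_,L)
state=q2 head=2 tape=_0#[#]___0   (q2,#)→(q0,#,L)
state=q0 head=1 tape=_0[#]#___0   (q0,#)→(q1,0,R)
state=q1 head=2 tape=_00[#]___0   (q1,#)→(q1,0,R)
state=q1 head=3 tape=_000[_]__0   (q1,_)→(q0,0,R)
state=q0 head=4 tape=_0000[_]_0   (q0,_)→(q2,0,L)
state=q2 head=3 tape=_000[0]0_0   (q2,0)→(q2,_,L)
state=q2 head=2 tape=_00[0]_0_0   (q2,0)→(q2,_,L)
state=q2 head=1 tape=_0[0]__0_0   (q2,0)→(q2,_,L)
state=q2 head=0 tape=_[0]___0_0   (q2,0)→(q2,_,L)
state=q2 head=-1 tape=[_]____0_0   (q2,_)→(q1,1,R)
state=q1 head=0 tape=1[_]___0_0   (q1,_)→(q0,0,R)
state=q0 head=1 tape=10[_]__0_0   (q0,_)→(q2,0,L)
state=q2 head=0 tape=1[0]0__0_0   (q2,0)→(q2,_,L)
state=q2 head=-1 tape=[1]_0__0_0   (q2,1)→(q2,#,R)
state=q2 head=0 tape=#[_]0__0_0   (q2,_)→(q1,1,R)
state=q1 head=1 tape=#1[0]__0_0
Cell 2 holds _ when M halts.

_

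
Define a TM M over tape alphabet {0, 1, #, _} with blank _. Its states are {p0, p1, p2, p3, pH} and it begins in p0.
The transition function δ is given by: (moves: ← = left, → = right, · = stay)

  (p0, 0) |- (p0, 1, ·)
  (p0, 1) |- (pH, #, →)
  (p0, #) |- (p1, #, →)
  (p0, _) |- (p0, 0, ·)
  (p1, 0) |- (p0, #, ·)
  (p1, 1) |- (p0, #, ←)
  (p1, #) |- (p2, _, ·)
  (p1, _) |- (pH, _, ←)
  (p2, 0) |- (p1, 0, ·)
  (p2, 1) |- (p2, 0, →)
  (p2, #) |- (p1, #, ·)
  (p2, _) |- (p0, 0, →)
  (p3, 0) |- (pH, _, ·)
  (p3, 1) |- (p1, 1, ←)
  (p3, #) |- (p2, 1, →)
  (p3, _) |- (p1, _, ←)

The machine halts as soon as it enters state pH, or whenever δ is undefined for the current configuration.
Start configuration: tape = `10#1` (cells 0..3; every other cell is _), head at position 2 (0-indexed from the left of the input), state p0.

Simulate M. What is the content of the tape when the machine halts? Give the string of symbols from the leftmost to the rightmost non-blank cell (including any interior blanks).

state=p0 head=2 tape=10[#]1__   (p0,#)→(p1,#,→)
state=p1 head=3 tape=10#[1]__   (p1,1)→(p0,#,←)
state=p0 head=2 tape=10[#]#__   (p0,#)→(p1,#,→)
state=p1 head=3 tape=10#[#]__   (p1,#)→(p2,_,·)
state=p2 head=3 tape=10#[_]__   (p2,_)→(p0,0,→)
state=p0 head=4 tape=10#0[_]_   (p0,_)→(p0,0,·)
state=p0 head=4 tape=10#0[0]_   (p0,0)→(p0,1,·)
state=p0 head=4 tape=10#0[1]_   (p0,1)→(pH,#,→)
state=pH head=5 tape=10#0#[_]
The non-blank tape span at halt is 10#0#.

10#0#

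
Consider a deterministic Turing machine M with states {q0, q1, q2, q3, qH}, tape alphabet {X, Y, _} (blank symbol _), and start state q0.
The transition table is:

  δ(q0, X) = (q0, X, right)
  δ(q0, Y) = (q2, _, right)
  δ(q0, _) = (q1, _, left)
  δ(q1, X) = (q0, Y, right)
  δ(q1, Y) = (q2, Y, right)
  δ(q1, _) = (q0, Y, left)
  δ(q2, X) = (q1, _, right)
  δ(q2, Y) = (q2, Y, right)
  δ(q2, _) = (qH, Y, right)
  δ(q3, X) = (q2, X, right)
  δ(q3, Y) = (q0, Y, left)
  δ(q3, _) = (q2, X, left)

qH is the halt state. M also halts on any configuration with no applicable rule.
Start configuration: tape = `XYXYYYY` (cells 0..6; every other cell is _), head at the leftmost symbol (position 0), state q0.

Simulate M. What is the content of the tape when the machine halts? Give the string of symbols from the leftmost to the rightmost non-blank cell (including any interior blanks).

X__YYYYY

state=q0 head=0 tape=[X]YXYYYY__   (q0,X)→(q0,X,right)
state=q0 head=1 tape=X[Y]XYYYY__   (q0,Y)→(q2,_,right)
state=q2 head=2 tape=X_[X]YYYY__   (q2,X)→(q1,_,right)
state=q1 head=3 tape=X__[Y]YYY__   (q1,Y)→(q2,Y,right)
state=q2 head=4 tape=X__Y[Y]YY__   (q2,Y)→(q2,Y,right)
state=q2 head=5 tape=X__YY[Y]Y__   (q2,Y)→(q2,Y,right)
state=q2 head=6 tape=X__YYY[Y]__   (q2,Y)→(q2,Y,right)
state=q2 head=7 tape=X__YYYY[_]_   (q2,_)→(qH,Y,right)
state=qH head=8 tape=X__YYYYY[_]
The non-blank tape span at halt is X__YYYYY.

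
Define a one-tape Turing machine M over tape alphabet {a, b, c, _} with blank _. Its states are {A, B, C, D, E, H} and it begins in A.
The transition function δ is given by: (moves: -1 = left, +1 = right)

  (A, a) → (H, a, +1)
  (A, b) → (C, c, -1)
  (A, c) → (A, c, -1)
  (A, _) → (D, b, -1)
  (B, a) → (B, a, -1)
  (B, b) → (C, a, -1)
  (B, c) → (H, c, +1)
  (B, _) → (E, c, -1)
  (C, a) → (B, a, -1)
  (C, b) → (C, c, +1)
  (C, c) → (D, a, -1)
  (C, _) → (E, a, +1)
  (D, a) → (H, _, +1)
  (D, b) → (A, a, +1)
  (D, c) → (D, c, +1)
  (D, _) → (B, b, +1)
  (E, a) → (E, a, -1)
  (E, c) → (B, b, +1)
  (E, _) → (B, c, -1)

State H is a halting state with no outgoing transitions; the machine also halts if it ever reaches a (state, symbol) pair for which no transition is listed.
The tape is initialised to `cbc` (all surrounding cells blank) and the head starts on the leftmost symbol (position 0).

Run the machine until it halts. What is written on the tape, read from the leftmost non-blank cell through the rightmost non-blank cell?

cacbc

A | __[c]bc   read c → write c, move -1, go to A
A | _[_]cbc   read _ → write b, move -1, go to D
D | [_]bcbc   read _ → write b, move +1, go to B
B | b[b]cbc   read b → write a, move -1, go to C
C | [b]acbc   read b → write c, move +1, go to C
C | c[a]cbc   read a → write a, move -1, go to B
B | [c]acbc   read c → write c, move +1, go to H
H | c[a]cbc
The non-blank tape span at halt is cacbc.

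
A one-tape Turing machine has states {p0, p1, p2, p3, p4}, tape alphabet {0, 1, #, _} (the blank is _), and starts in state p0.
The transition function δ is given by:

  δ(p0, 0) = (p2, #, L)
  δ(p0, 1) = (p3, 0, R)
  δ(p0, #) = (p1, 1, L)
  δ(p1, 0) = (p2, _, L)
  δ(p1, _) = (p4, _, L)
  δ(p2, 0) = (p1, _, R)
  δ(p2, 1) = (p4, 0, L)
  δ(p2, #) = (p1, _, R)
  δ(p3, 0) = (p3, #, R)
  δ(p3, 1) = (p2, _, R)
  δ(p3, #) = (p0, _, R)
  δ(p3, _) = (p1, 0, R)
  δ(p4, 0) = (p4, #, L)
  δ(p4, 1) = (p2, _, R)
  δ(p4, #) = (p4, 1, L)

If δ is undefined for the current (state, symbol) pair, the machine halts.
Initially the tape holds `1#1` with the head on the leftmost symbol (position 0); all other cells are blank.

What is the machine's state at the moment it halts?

p4

state=p0 head=0 tape=[1]#1__   (p0,1)→(p3,0,R)
state=p3 head=1 tape=0[#]1__   (p3,#)→(p0,_,R)
state=p0 head=2 tape=0_[1]__   (p0,1)→(p3,0,R)
state=p3 head=3 tape=0_0[_]_   (p3,_)→(p1,0,R)
state=p1 head=4 tape=0_00[_]   (p1,_)→(p4,_,L)
state=p4 head=3 tape=0_0[0]_   (p4,0)→(p4,#,L)
state=p4 head=2 tape=0_[0]#_   (p4,0)→(p4,#,L)
state=p4 head=1 tape=0[_]##_
No transition is defined for (p4, _); M halts in state p4.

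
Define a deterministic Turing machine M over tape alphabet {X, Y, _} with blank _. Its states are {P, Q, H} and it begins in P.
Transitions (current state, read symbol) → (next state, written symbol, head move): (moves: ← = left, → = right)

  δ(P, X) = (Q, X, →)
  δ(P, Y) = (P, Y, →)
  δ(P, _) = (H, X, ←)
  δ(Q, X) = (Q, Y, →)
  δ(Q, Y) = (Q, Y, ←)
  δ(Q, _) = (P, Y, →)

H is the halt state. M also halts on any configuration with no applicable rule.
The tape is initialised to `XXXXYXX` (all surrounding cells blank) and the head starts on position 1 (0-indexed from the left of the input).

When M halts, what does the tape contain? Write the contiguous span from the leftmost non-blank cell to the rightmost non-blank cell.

P | _X[X]XXYXX__   read X → write X, move →, go to Q
Q | _XX[X]XYXX__   read X → write Y, move →, go to Q
Q | _XXY[X]YXX__   read X → write Y, move →, go to Q
Q | _XXYY[Y]XX__   read Y → write Y, move ←, go to Q
Q | _XXY[Y]YXX__   read Y → write Y, move ←, go to Q
Q | _XX[Y]YYXX__   read Y → write Y, move ←, go to Q
Q | _X[X]YYYXX__   read X → write Y, move →, go to Q
Q | _XY[Y]YYXX__   read Y → write Y, move ←, go to Q
Q | _X[Y]YYYXX__   read Y → write Y, move ←, go to Q
Q | _[X]YYYYXX__   read X → write Y, move →, go to Q
Q | _Y[Y]YYYXX__   read Y → write Y, move ←, go to Q
Q | _[Y]YYYYXX__   read Y → write Y, move ←, go to Q
Q | [_]YYYYYXX__   read _ → write Y, move →, go to P
P | Y[Y]YYYYXX__   read Y → write Y, move →, go to P
P | YY[Y]YYYXX__   read Y → write Y, move →, go to P
P | YYY[Y]YYXX__   read Y → write Y, move →, go to P
P | YYYY[Y]YXX__   read Y → write Y, move →, go to P
P | YYYYY[Y]XX__   read Y → write Y, move →, go to P
P | YYYYYY[X]X__   read X → write X, move →, go to Q
Q | YYYYYYX[X]__   read X → write Y, move →, go to Q
Q | YYYYYYXY[_]_   read _ → write Y, move →, go to P
P | YYYYYYXYY[_]   read _ → write X, move ←, go to H
H | YYYYYYXY[Y]X
The non-blank tape span at halt is YYYYYYXYYX.

YYYYYYXYYX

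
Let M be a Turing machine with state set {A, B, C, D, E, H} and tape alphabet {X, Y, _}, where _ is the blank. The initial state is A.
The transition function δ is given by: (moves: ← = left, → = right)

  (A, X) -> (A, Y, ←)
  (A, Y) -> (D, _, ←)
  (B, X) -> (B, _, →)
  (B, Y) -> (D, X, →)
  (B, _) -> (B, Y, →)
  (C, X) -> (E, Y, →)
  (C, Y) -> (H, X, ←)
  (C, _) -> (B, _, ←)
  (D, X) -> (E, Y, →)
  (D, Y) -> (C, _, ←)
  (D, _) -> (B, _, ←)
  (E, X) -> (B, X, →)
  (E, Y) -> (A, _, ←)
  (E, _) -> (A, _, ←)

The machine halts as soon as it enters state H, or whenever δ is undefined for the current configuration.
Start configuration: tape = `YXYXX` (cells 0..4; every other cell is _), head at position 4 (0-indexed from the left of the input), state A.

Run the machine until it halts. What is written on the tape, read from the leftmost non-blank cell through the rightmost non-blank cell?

state=A head=4 tape=__YXYX[X]   (A,X)→(A,Y,←)
state=A head=3 tape=__YXY[X]Y   (A,X)→(A,Y,←)
state=A head=2 tape=__YX[Y]YY   (A,Y)→(D,_,←)
state=D head=1 tape=__Y[X]_YY   (D,X)→(E,Y,→)
state=E head=2 tape=__YY[_]YY   (E,_)→(A,_,←)
state=A head=1 tape=__Y[Y]_YY   (A,Y)→(D,_,←)
state=D head=0 tape=__[Y]__YY   (D,Y)→(C,_,←)
state=C head=-1 tape=_[_]___YY   (C,_)→(B,_,←)
state=B head=-2 tape=[_]____YY   (B,_)→(B,Y,→)
state=B head=-1 tape=Y[_]___YY   (B,_)→(B,Y,→)
state=B head=0 tape=YY[_]__YY   (B,_)→(B,Y,→)
state=B head=1 tape=YYY[_]_YY   (B,_)→(B,Y,→)
state=B head=2 tape=YYYY[_]YY   (B,_)→(B,Y,→)
state=B head=3 tape=YYYYY[Y]Y   (B,Y)→(D,X,→)
state=D head=4 tape=YYYYYX[Y]   (D,Y)→(C,_,←)
state=C head=3 tape=YYYYY[X]_   (C,X)→(E,Y,→)
state=E head=4 tape=YYYYYY[_]   (E,_)→(A,_,←)
state=A head=3 tape=YYYYY[Y]_   (A,Y)→(D,_,←)
state=D head=2 tape=YYYY[Y]__   (D,Y)→(C,_,←)
state=C head=1 tape=YYY[Y]___   (C,Y)→(H,X,←)
state=H head=0 tape=YY[Y]X___
The non-blank tape span at halt is YYYX.

YYYX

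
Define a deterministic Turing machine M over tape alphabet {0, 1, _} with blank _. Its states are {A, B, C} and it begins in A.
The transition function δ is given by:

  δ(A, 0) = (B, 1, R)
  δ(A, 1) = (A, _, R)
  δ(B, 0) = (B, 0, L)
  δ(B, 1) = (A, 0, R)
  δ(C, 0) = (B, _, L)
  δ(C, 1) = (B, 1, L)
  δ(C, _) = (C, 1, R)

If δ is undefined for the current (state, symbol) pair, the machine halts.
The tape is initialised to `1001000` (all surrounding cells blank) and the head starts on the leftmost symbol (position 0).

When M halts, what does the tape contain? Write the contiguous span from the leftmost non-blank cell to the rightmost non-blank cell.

010001

A | [1]001000_   read 1 → write _, move R, go to A
A | _[0]01000_   read 0 → write 1, move R, go to B
B | _1[0]1000_   read 0 → write 0, move L, go to B
B | _[1]01000_   read 1 → write 0, move R, go to A
A | _0[0]1000_   read 0 → write 1, move R, go to B
B | _01[1]000_   read 1 → write 0, move R, go to A
A | _010[0]00_   read 0 → write 1, move R, go to B
B | _0101[0]0_   read 0 → write 0, move L, go to B
B | _010[1]00_   read 1 → write 0, move R, go to A
A | _0100[0]0_   read 0 → write 1, move R, go to B
B | _01001[0]_   read 0 → write 0, move L, go to B
B | _0100[1]0_   read 1 → write 0, move R, go to A
A | _01000[0]_   read 0 → write 1, move R, go to B
B | _010001[_]
The non-blank tape span at halt is 010001.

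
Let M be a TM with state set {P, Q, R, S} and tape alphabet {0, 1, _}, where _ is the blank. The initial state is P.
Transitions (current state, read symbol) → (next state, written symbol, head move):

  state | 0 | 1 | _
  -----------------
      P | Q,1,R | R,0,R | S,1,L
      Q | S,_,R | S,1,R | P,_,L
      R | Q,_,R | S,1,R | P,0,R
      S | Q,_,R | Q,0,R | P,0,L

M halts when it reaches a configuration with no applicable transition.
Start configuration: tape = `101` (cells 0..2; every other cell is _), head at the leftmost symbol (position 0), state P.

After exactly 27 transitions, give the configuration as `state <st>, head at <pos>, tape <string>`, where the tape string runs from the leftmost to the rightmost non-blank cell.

state Q, head at 7, tape 0____0

state=P head=0 tape=[1]01_____   (P,1)→(R,0,R)
state=R head=1 tape=0[0]1_____   (R,0)→(Q,_,R)
state=Q head=2 tape=0_[1]_____   (Q,1)→(S,1,R)
state=S head=3 tape=0_1[_]____   (S,_)→(P,0,L)
state=P head=2 tape=0_[1]0____   (P,1)→(R,0,R)
state=R head=3 tape=0_0[0]____   (R,0)→(Q,_,R)
state=Q head=4 tape=0_0_[_]___   (Q,_)→(P,_,L)
state=P head=3 tape=0_0[_]____   (P,_)→(S,1,L)
state=S head=2 tape=0_[0]1____   (S,0)→(Q,_,R)
state=Q head=3 tape=0__[1]____   (Q,1)→(S,1,R)
state=S head=4 tape=0__1[_]___   (S,_)→(P,0,L)
state=P head=3 tape=0__[1]0___   (P,1)→(R,0,R)
state=R head=4 tape=0__0[0]___   (R,0)→(Q,_,R)
state=Q head=5 tape=0__0_[_]__   (Q,_)→(P,_,L)
state=P head=4 tape=0__0[_]___   (P,_)→(S,1,L)
state=S head=3 tape=0__[0]1___   (S,0)→(Q,_,R)
state=Q head=4 tape=0___[1]___   (Q,1)→(S,1,R)
state=S head=5 tape=0___1[_]__   (S,_)→(P,0,L)
state=P head=4 tape=0___[1]0__   (P,1)→(R,0,R)
state=R head=5 tape=0___0[0]__   (R,0)→(Q,_,R)
state=Q head=6 tape=0___0_[_]_   (Q,_)→(P,_,L)
state=P head=5 tape=0___0[_]__   (P,_)→(S,1,L)
state=S head=4 tape=0___[0]1__   (S,0)→(Q,_,R)
state=Q head=5 tape=0____[1]__   (Q,1)→(S,1,R)
state=S head=6 tape=0____1[_]_   (S,_)→(P,0,L)
state=P head=5 tape=0____[1]0_   (P,1)→(R,0,R)
state=R head=6 tape=0____0[0]_   (R,0)→(Q,_,R)
state=Q head=7 tape=0____0_[_]
After 27 steps: state Q, head at 7, tape 0____0.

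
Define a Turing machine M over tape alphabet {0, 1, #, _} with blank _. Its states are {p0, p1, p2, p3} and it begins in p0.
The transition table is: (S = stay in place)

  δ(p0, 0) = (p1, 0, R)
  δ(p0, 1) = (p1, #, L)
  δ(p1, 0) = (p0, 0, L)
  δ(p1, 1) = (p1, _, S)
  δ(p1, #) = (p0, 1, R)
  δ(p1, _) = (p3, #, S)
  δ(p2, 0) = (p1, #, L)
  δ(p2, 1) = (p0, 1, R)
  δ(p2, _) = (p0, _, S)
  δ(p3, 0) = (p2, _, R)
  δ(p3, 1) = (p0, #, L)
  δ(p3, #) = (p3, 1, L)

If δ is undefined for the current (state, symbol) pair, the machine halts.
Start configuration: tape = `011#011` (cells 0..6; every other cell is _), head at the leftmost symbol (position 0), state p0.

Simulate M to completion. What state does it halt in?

p3

p0 | [0]11#011   read 0 → write 0, move R, go to p1
p1 | 0[1]1#011   read 1 → write _, move S, go to p1
p1 | 0[_]1#011   read _ → write #, move S, go to p3
p3 | 0[#]1#011   read # → write 1, move L, go to p3
p3 | [0]11#011   read 0 → write _, move R, go to p2
p2 | _[1]1#011   read 1 → write 1, move R, go to p0
p0 | _1[1]#011   read 1 → write #, move L, go to p1
p1 | _[1]##011   read 1 → write _, move S, go to p1
p1 | _[_]##011   read _ → write #, move S, go to p3
p3 | _[#]##011   read # → write 1, move L, go to p3
p3 | [_]1##011
No transition is defined for (p3, _); M halts in state p3.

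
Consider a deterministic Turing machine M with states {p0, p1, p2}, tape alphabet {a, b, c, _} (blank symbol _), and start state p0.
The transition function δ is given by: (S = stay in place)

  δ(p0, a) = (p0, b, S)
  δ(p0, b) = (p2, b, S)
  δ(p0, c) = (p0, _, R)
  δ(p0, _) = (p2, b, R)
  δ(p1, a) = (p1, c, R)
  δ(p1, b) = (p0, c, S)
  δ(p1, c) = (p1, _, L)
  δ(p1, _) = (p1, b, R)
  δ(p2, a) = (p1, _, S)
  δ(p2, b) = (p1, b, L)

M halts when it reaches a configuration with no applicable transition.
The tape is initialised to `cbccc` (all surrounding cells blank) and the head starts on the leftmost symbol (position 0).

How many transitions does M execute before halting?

10

p0 | [c]bccc__   read c → write _, move R, go to p0
p0 | _[b]ccc__   read b → write b, move S, go to p2
p2 | _[b]ccc__   read b → write b, move L, go to p1
p1 | [_]bccc__   read _ → write b, move R, go to p1
p1 | b[b]ccc__   read b → write c, move S, go to p0
p0 | b[c]ccc__   read c → write _, move R, go to p0
p0 | b_[c]cc__   read c → write _, move R, go to p0
p0 | b__[c]c__   read c → write _, move R, go to p0
p0 | b___[c]__   read c → write _, move R, go to p0
p0 | b____[_]_   read _ → write b, move R, go to p2
p2 | b____b[_]
M halts after 10 transitions.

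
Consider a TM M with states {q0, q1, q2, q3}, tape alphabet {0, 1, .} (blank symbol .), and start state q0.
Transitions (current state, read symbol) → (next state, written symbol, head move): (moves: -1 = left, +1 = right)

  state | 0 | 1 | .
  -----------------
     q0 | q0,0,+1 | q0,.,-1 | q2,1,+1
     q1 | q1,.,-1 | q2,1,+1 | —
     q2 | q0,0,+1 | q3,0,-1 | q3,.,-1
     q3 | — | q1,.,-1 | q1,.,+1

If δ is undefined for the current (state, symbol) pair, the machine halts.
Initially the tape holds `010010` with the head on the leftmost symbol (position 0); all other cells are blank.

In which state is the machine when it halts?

q0 | .[0]10010..   read 0 → write 0, move +1, go to q0
q0 | .0[1]0010..   read 1 → write ., move -1, go to q0
q0 | .[0].0010..   read 0 → write 0, move +1, go to q0
q0 | .0[.]0010..   read . → write 1, move +1, go to q2
q2 | .01[0]010..   read 0 → write 0, move +1, go to q0
q0 | .010[0]10..   read 0 → write 0, move +1, go to q0
q0 | .0100[1]0..   read 1 → write ., move -1, go to q0
q0 | .010[0].0..   read 0 → write 0, move +1, go to q0
q0 | .0100[.]0..   read . → write 1, move +1, go to q2
q2 | .01001[0]..   read 0 → write 0, move +1, go to q0
q0 | .010010[.].   read . → write 1, move +1, go to q2
q2 | .0100101[.]   read . → write ., move -1, go to q3
q3 | .010010[1].   read 1 → write ., move -1, go to q1
q1 | .01001[0]..   read 0 → write ., move -1, go to q1
q1 | .0100[1]...   read 1 → write 1, move +1, go to q2
q2 | .01001[.]..   read . → write ., move -1, go to q3
q3 | .0100[1]...   read 1 → write ., move -1, go to q1
q1 | .010[0]....   read 0 → write ., move -1, go to q1
q1 | .01[0].....   read 0 → write ., move -1, go to q1
q1 | .0[1]......   read 1 → write 1, move +1, go to q2
q2 | .01[.].....   read . → write ., move -1, go to q3
q3 | .0[1]......   read 1 → write ., move -1, go to q1
q1 | .[0].......   read 0 → write ., move -1, go to q1
q1 | [.]........
No transition is defined for (q1, .); M halts in state q1.

q1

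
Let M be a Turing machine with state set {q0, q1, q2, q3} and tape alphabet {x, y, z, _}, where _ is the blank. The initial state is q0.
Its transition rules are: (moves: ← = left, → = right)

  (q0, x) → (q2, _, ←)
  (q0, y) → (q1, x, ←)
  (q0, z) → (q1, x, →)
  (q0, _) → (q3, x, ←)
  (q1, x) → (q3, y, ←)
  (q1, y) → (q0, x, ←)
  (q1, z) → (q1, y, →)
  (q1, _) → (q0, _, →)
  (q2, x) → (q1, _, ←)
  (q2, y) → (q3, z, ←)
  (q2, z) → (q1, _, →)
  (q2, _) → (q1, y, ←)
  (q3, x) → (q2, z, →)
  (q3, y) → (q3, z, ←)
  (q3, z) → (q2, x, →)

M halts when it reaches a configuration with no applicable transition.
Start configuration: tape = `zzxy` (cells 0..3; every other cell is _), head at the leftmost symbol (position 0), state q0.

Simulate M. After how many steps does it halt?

11

state=q0 head=0 tape=_[z]zxy   (q0,z)→(q1,x,→)
state=q1 head=1 tape=_x[z]xy   (q1,z)→(q1,y,→)
state=q1 head=2 tape=_xy[x]y   (q1,x)→(q3,y,←)
state=q3 head=1 tape=_x[y]yy   (q3,y)→(q3,z,←)
state=q3 head=0 tape=_[x]zyy   (q3,x)→(q2,z,→)
state=q2 head=1 tape=_z[z]yy   (q2,z)→(q1,_,→)
state=q1 head=2 tape=_z_[y]y   (q1,y)→(q0,x,←)
state=q0 head=1 tape=_z[_]xy   (q0,_)→(q3,x,←)
state=q3 head=0 tape=_[z]xxy   (q3,z)→(q2,x,→)
state=q2 head=1 tape=_x[x]xy   (q2,x)→(q1,_,←)
state=q1 head=0 tape=_[x]_xy   (q1,x)→(q3,y,←)
state=q3 head=-1 tape=[_]y_xy
M halts after 11 transitions.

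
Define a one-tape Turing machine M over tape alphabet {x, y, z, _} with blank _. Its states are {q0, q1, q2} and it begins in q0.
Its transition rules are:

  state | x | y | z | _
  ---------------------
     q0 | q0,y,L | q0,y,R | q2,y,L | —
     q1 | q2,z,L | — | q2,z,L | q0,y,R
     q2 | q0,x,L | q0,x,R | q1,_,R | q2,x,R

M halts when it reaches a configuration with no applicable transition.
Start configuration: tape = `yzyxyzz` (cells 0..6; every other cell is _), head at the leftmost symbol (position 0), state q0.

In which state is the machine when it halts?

q0 | [y]zyxyzz_   read y → write y, move R, go to q0
q0 | y[z]yxyzz_   read z → write y, move L, go to q2
q2 | [y]yyxyzz_   read y → write x, move R, go to q0
q0 | x[y]yxyzz_   read y → write y, move R, go to q0
q0 | xy[y]xyzz_   read y → write y, move R, go to q0
q0 | xyy[x]yzz_   read x → write y, move L, go to q0
q0 | xy[y]yyzz_   read y → write y, move R, go to q0
q0 | xyy[y]yzz_   read y → write y, move R, go to q0
q0 | xyyy[y]zz_   read y → write y, move R, go to q0
q0 | xyyyy[z]z_   read z → write y, move L, go to q2
q2 | xyyy[y]yz_   read y → write x, move R, go to q0
q0 | xyyyx[y]z_   read y → write y, move R, go to q0
q0 | xyyyxy[z]_   read z → write y, move L, go to q2
q2 | xyyyx[y]y_   read y → write x, move R, go to q0
q0 | xyyyxx[y]_   read y → write y, move R, go to q0
q0 | xyyyxxy[_]
No transition is defined for (q0, _); M halts in state q0.

q0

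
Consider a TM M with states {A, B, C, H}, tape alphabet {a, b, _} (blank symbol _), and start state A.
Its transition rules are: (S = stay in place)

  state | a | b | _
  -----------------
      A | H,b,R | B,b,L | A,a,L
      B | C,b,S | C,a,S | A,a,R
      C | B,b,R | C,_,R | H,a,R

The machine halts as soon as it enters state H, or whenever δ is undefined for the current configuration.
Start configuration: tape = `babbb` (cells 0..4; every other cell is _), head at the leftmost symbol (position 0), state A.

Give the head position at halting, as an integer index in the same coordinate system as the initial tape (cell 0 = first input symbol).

6

state=A head=0 tape=_[b]abbb__   (A,b)→(B,b,L)
state=B head=-1 tape=[_]babbb__   (B,_)→(A,a,R)
state=A head=0 tape=a[b]abbb__   (A,b)→(B,b,L)
state=B head=-1 tape=[a]babbb__   (B,a)→(C,b,S)
state=C head=-1 tape=[b]babbb__   (C,b)→(C,_,R)
state=C head=0 tape=_[b]abbb__   (C,b)→(C,_,R)
state=C head=1 tape=__[a]bbb__   (C,a)→(B,b,R)
state=B head=2 tape=__b[b]bb__   (B,b)→(C,a,S)
state=C head=2 tape=__b[a]bb__   (C,a)→(B,b,R)
state=B head=3 tape=__bb[b]b__   (B,b)→(C,a,S)
state=C head=3 tape=__bb[a]b__   (C,a)→(B,b,R)
state=B head=4 tape=__bbb[b]__   (B,b)→(C,a,S)
state=C head=4 tape=__bbb[a]__   (C,a)→(B,b,R)
state=B head=5 tape=__bbbb[_]_   (B,_)→(A,a,R)
state=A head=6 tape=__bbbba[_]   (A,_)→(A,a,L)
state=A head=5 tape=__bbbb[a]a   (A,a)→(H,b,R)
state=H head=6 tape=__bbbbb[a]
At halt the head is at cell 6.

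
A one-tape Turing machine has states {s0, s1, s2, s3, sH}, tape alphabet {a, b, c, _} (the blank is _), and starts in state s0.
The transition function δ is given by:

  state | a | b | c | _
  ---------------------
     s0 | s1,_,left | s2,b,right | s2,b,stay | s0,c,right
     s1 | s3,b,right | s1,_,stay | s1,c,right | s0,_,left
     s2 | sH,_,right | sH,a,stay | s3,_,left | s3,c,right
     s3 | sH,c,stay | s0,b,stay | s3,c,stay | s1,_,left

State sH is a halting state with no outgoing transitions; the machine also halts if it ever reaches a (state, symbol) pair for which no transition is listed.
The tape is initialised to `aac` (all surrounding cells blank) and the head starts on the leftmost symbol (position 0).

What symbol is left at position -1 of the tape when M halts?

state=s0 head=0 tape=__[a]ac   (s0,a)→(s1,_,left)
state=s1 head=-1 tape=_[_]_ac   (s1,_)→(s0,_,left)
state=s0 head=-2 tape=[_]__ac   (s0,_)→(s0,c,right)
state=s0 head=-1 tape=c[_]_ac   (s0,_)→(s0,c,right)
state=s0 head=0 tape=cc[_]ac   (s0,_)→(s0,c,right)
state=s0 head=1 tape=ccc[a]c   (s0,a)→(s1,_,left)
state=s1 head=0 tape=cc[c]_c   (s1,c)→(s1,c,right)
state=s1 head=1 tape=ccc[_]c   (s1,_)→(s0,_,left)
state=s0 head=0 tape=cc[c]_c   (s0,c)→(s2,b,stay)
state=s2 head=0 tape=cc[b]_c   (s2,b)→(sH,a,stay)
state=sH head=0 tape=cc[a]_c
Cell -1 holds c when M halts.

c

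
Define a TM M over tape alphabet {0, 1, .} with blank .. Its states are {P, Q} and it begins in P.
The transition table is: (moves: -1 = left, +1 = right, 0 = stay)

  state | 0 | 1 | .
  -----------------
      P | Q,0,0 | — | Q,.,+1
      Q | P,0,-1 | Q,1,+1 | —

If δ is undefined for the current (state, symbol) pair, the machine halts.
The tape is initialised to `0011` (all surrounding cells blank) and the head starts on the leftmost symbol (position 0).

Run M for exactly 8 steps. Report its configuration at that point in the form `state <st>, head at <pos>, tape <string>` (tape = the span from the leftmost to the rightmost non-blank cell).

state P, head at -1, tape 0011

P | .[0]011   read 0 → write 0, move 0, go to Q
Q | .[0]011   read 0 → write 0, move -1, go to P
P | [.]0011   read . → write ., move +1, go to Q
Q | .[0]011   read 0 → write 0, move -1, go to P
P | [.]0011   read . → write ., move +1, go to Q
Q | .[0]011   read 0 → write 0, move -1, go to P
P | [.]0011   read . → write ., move +1, go to Q
Q | .[0]011   read 0 → write 0, move -1, go to P
P | [.]0011
After 8 steps: state P, head at -1, tape 0011.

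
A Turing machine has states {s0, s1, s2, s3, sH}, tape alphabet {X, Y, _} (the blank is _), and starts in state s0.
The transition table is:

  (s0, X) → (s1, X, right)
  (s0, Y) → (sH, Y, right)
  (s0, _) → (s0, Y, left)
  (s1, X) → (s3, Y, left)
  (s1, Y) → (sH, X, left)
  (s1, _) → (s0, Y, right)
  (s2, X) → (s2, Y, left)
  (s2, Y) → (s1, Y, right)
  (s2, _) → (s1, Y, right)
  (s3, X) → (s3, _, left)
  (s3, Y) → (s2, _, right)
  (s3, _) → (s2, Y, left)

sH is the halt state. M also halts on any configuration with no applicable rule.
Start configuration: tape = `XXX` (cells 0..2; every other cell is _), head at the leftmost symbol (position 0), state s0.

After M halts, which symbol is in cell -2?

s0 | __[X]XX   read X → write X, move right, go to s1
s1 | __X[X]X   read X → write Y, move left, go to s3
s3 | __[X]YX   read X → write _, move left, go to s3
s3 | _[_]_YX   read _ → write Y, move left, go to s2
s2 | [_]Y_YX   read _ → write Y, move right, go to s1
s1 | Y[Y]_YX   read Y → write X, move left, go to sH
sH | [Y]X_YX
Cell -2 holds Y when M halts.

Y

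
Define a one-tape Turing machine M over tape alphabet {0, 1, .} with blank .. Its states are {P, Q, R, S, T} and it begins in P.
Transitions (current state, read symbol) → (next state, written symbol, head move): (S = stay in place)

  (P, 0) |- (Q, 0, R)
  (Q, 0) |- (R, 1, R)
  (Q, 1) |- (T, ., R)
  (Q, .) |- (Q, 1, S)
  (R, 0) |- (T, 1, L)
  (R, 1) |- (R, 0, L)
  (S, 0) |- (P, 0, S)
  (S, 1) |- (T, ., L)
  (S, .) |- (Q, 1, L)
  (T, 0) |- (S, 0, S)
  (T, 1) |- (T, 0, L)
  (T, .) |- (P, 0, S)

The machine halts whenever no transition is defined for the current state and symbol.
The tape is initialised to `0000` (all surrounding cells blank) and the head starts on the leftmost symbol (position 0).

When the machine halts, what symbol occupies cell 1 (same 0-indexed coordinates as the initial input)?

P | .[0]000.   read 0 → write 0, move R, go to Q
Q | .0[0]00.   read 0 → write 1, move R, go to R
R | .01[0]0.   read 0 → write 1, move L, go to T
T | .0[1]10.   read 1 → write 0, move L, go to T
T | .[0]010.   read 0 → write 0, move S, go to S
S | .[0]010.   read 0 → write 0, move S, go to P
P | .[0]010.   read 0 → write 0, move R, go to Q
Q | .0[0]10.   read 0 → write 1, move R, go to R
R | .01[1]0.   read 1 → write 0, move L, go to R
R | .0[1]00.   read 1 → write 0, move L, go to R
R | .[0]000.   read 0 → write 1, move L, go to T
T | [.]1000.   read . → write 0, move S, go to P
P | [0]1000.   read 0 → write 0, move R, go to Q
Q | 0[1]000.   read 1 → write ., move R, go to T
T | 0.[0]00.   read 0 → write 0, move S, go to S
S | 0.[0]00.   read 0 → write 0, move S, go to P
P | 0.[0]00.   read 0 → write 0, move R, go to Q
Q | 0.0[0]0.   read 0 → write 1, move R, go to R
R | 0.01[0].   read 0 → write 1, move L, go to T
T | 0.0[1]1.   read 1 → write 0, move L, go to T
T | 0.[0]01.   read 0 → write 0, move S, go to S
S | 0.[0]01.   read 0 → write 0, move S, go to P
P | 0.[0]01.   read 0 → write 0, move R, go to Q
Q | 0.0[0]1.   read 0 → write 1, move R, go to R
R | 0.01[1].   read 1 → write 0, move L, go to R
R | 0.0[1]0.   read 1 → write 0, move L, go to R
R | 0.[0]00.   read 0 → write 1, move L, go to T
T | 0[.]100.   read . → write 0, move S, go to P
P | 0[0]100.   read 0 → write 0, move R, go to Q
Q | 00[1]00.   read 1 → write ., move R, go to T
T | 00.[0]0.   read 0 → write 0, move S, go to S
S | 00.[0]0.   read 0 → write 0, move S, go to P
P | 00.[0]0.   read 0 → write 0, move R, go to Q
Q | 00.0[0].   read 0 → write 1, move R, go to R
R | 00.01[.]
Cell 1 holds . when M halts.

.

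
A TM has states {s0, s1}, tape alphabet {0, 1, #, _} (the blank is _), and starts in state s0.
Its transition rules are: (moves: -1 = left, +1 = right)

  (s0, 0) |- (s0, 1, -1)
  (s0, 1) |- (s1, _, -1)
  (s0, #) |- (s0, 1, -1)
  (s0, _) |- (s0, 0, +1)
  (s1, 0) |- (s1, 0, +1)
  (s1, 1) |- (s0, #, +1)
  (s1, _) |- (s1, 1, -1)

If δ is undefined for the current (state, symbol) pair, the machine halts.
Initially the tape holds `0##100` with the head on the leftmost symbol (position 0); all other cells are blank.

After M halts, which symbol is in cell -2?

s0 | __[0]##100   read 0 → write 1, move -1, go to s0
s0 | _[_]1##100   read _ → write 0, move +1, go to s0
s0 | _0[1]##100   read 1 → write _, move -1, go to s1
s1 | _[0]_##100   read 0 → write 0, move +1, go to s1
s1 | _0[_]##100   read _ → write 1, move -1, go to s1
s1 | _[0]1##100   read 0 → write 0, move +1, go to s1
s1 | _0[1]##100   read 1 → write #, move +1, go to s0
s0 | _0#[#]#100   read # → write 1, move -1, go to s0
s0 | _0[#]1#100   read # → write 1, move -1, go to s0
s0 | _[0]11#100   read 0 → write 1, move -1, go to s0
s0 | [_]111#100   read _ → write 0, move +1, go to s0
s0 | 0[1]11#100   read 1 → write _, move -1, go to s1
s1 | [0]_11#100   read 0 → write 0, move +1, go to s1
s1 | 0[_]11#100   read _ → write 1, move -1, go to s1
s1 | [0]111#100   read 0 → write 0, move +1, go to s1
s1 | 0[1]11#100   read 1 → write #, move +1, go to s0
s0 | 0#[1]1#100   read 1 → write _, move -1, go to s1
s1 | 0[#]_1#100
Cell -2 holds 0 when M halts.

0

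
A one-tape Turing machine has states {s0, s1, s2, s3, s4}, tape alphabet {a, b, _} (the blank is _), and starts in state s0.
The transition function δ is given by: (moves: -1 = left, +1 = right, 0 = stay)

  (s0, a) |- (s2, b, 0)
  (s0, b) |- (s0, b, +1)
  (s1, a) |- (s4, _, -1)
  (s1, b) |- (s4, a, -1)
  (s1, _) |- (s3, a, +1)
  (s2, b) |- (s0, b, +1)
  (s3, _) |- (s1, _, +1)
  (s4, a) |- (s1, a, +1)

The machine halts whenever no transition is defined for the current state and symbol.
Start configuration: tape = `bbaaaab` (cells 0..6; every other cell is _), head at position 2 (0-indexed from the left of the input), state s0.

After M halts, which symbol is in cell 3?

state=s0 head=2 tape=bb[a]aaab_   (s0,a)→(s2,b,0)
state=s2 head=2 tape=bb[b]aaab_   (s2,b)→(s0,b,+1)
state=s0 head=3 tape=bbb[a]aab_   (s0,a)→(s2,b,0)
state=s2 head=3 tape=bbb[b]aab_   (s2,b)→(s0,b,+1)
state=s0 head=4 tape=bbbb[a]ab_   (s0,a)→(s2,b,0)
state=s2 head=4 tape=bbbb[b]ab_   (s2,b)→(s0,b,+1)
state=s0 head=5 tape=bbbbb[a]b_   (s0,a)→(s2,b,0)
state=s2 head=5 tape=bbbbb[b]b_   (s2,b)→(s0,b,+1)
state=s0 head=6 tape=bbbbbb[b]_   (s0,b)→(s0,b,+1)
state=s0 head=7 tape=bbbbbbb[_]
Cell 3 holds b when M halts.

b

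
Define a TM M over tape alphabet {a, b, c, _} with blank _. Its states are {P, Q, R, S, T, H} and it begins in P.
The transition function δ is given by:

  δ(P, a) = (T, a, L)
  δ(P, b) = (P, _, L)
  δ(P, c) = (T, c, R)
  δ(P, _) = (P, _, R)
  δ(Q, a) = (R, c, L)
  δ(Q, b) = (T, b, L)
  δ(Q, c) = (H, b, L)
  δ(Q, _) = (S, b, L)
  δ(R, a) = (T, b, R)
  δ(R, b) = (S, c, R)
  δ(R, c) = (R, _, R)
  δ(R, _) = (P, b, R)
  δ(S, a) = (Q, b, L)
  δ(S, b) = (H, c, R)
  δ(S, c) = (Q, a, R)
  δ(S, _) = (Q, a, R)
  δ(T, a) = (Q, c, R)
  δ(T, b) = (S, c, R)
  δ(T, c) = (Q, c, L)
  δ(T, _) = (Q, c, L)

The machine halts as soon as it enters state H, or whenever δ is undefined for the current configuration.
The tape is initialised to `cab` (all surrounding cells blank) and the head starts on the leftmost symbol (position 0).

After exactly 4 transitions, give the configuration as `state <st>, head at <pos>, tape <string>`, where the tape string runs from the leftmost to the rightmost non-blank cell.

state=P head=0 tape=[c]ab   (P,c)→(T,c,R)
state=T head=1 tape=c[a]b   (T,a)→(Q,c,R)
state=Q head=2 tape=cc[b]   (Q,b)→(T,b,L)
state=T head=1 tape=c[c]b   (T,c)→(Q,c,L)
state=Q head=0 tape=[c]cb
After 4 steps: state Q, head at 0, tape ccb.

state Q, head at 0, tape ccb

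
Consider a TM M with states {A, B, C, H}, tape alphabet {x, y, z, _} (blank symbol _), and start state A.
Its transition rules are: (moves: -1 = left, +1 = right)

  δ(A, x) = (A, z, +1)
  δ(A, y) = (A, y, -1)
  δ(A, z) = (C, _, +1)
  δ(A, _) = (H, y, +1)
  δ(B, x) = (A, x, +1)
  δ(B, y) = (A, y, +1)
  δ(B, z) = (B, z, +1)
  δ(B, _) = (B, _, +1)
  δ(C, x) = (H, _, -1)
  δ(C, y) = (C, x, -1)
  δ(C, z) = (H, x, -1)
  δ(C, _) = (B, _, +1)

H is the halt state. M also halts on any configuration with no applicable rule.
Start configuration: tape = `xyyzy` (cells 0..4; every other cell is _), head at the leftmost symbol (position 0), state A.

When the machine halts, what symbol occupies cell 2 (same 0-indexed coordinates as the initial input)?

state=A head=0 tape=[x]yyzy__   (A,x)→(A,z,+1)
state=A head=1 tape=z[y]yzy__   (A,y)→(A,y,-1)
state=A head=0 tape=[z]yyzy__   (A,z)→(C,_,+1)
state=C head=1 tape=_[y]yzy__   (C,y)→(C,x,-1)
state=C head=0 tape=[_]xyzy__   (C,_)→(B,_,+1)
state=B head=1 tape=_[x]yzy__   (B,x)→(A,x,+1)
state=A head=2 tape=_x[y]zy__   (A,y)→(A,y,-1)
state=A head=1 tape=_[x]yzy__   (A,x)→(A,z,+1)
state=A head=2 tape=_z[y]zy__   (A,y)→(A,y,-1)
state=A head=1 tape=_[z]yzy__   (A,z)→(C,_,+1)
state=C head=2 tape=__[y]zy__   (C,y)→(C,x,-1)
state=C head=1 tape=_[_]xzy__   (C,_)→(B,_,+1)
state=B head=2 tape=__[x]zy__   (B,x)→(A,x,+1)
state=A head=3 tape=__x[z]y__   (A,z)→(C,_,+1)
state=C head=4 tape=__x_[y]__   (C,y)→(C,x,-1)
state=C head=3 tape=__x[_]x__   (C,_)→(B,_,+1)
state=B head=4 tape=__x_[x]__   (B,x)→(A,x,+1)
state=A head=5 tape=__x_x[_]_   (A,_)→(H,y,+1)
state=H head=6 tape=__x_xy[_]
Cell 2 holds x when M halts.

x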